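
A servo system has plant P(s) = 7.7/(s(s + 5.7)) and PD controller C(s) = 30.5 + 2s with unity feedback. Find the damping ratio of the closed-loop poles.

ζ = 0.688

Forward path: (30.5 + 2s)·7.7/(s(s+5.7)). The closed-loop characteristic equation is s² + (5.7 + 7.7·2)s + 7.7·30.5 = 0.
That is s² + 21.1s + 234.8 = 0, so ω_n = 15.32 rad/s and ζ = 21.1/(2·15.32) = 0.6884.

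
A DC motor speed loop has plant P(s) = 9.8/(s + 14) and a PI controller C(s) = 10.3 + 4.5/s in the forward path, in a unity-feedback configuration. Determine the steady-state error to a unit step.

The open loop C(s)P(s) has a pole at the origin (type 1), so the static position error constant is infinite and e_ss = 1/(1+∞) = 0.

0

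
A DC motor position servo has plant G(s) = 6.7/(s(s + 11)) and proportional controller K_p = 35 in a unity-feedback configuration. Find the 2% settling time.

T_s ≈ 0.727 s

The closed-loop denominator s² + 11s + 234.5 gives ω_n = √234.5 = 15.31 and ζ = 11/(2ω_n) = 0.3592.
2% settling time T_s ≈ 4/(ζω_n) = 4/5.5 = 0.727 s.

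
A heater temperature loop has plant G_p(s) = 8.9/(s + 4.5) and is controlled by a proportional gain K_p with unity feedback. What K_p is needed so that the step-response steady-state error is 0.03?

The loop is type 0, so e_ss(step) = 1/(1 + K_pos) with K_pos = K_p·G_p(0).
G_p(0) = 1.978. Require 1/(1 + K_p·1.978) = 0.03, so 1 + 1.978·K_p = 33.33.
K_p = (33.33 − 1)/1.978 = 16.3.

K_p = 16.3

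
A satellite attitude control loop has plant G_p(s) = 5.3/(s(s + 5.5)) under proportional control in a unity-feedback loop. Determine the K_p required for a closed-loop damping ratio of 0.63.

K_p = 3.6

Closed-loop characteristic equation: s² + 5.5s + K_p·5.3 = 0.
So ω_n = √(5.3K_p) and 2ζω_n = 5.5, giving ζ = 5.5/(2√(5.3K_p)).
Setting ζ = 0.63: √(5.3K_p) = 5.5/(2·0.63) = 4.365, so K_p = 19.05/5.3 = 3.6.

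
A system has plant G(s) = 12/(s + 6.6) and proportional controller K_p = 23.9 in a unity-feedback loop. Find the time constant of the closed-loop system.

τ = 0.00341 s

Closed-loop transfer function: T(s) = K_p·G(s)/(1 + K_p·G(s)) = 286.8/(s + 6.6 + 286.8) = 286.8/(s + 293.4).
Time constant τ = 1/293.4 = 0.00341 s.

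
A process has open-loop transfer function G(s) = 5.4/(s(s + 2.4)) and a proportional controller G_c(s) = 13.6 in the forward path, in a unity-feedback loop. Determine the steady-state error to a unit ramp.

0.0327

The loop has one pole at the origin (type 1). Velocity error constant K_v = lim_{s→0} s·G_c(s)G(s) = 13.6·5.4/2.4 = 30.6.
Steady-state error to a unit ramp: e_ss = 1/K_v = 0.0327.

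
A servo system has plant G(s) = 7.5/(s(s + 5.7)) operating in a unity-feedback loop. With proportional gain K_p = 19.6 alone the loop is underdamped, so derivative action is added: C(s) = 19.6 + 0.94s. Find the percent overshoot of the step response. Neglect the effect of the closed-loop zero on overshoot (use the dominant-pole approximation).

Forward path: (19.6 + 0.94s)·7.5/(s(s+5.7)). The closed-loop characteristic equation is s² + (5.7 + 7.5·0.94)s + 7.5·19.6 = 0.
That is s² + 12.75s + 147 = 0, so ω_n = 12.12 rad/s and ζ = 12.75/(2·12.12) = 0.5258.
%OS = 100·exp(−πζ/√(1−ζ²)) = 14.3%.

14.3%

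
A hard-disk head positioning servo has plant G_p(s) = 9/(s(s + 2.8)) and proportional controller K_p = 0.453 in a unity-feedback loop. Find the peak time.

The closed-loop denominator s² + 2.8s + 4.077 gives ω_n = √4.077 = 2.019 and ζ = 2.8/(2ω_n) = 0.6934.
Damped frequency ω_d = ω_n√(1−ζ²) = 1.455 rad/s, so peak time T_p = π/ω_d = 2.16 s.

T_p = 2.16 s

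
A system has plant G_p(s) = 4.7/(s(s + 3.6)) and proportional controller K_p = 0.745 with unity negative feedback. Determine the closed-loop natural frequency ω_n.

ω_n = 1.87 rad/s

1 + K_p·G_p(s) = 0 gives s² + 3.6s + 3.502 = 0.
Matching s² + 2ζω_n s + ω_n²: ω_n = √3.502 = 1.871 rad/s and 2ζω_n = 3.6, so ζ = 3.6/(2·1.871) = 0.962.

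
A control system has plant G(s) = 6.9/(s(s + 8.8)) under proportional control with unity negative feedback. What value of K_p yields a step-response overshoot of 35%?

K_p = 27.9

From %OS = 100·exp(−πζ/√(1−ζ²)) = 35%, ζ = −ln(0.35)/√(π²+ln²(0.35)) = 0.3169.
Characteristic equation s² + 8.8s + 6.9K_p = 0 gives ζ = 8.8/(2√(6.9K_p)).
Setting ζ = 0.3169: √(6.9K_p) = 8.8/(2·0.3169) = 13.88, so K_p = 192.7/6.9 = 27.9.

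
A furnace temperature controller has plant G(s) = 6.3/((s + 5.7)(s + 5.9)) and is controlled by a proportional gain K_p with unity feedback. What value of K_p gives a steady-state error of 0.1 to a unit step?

K_p = 48

The loop is type 0, so e_ss(step) = 1/(1 + K_pos) with K_pos = K_p·G(0).
G(0) = 0.1873. Require 1/(1 + K_p·0.1873) = 0.1, so 1 + 0.1873·K_p = 10.
K_p = (10 − 1)/0.1873 = 48.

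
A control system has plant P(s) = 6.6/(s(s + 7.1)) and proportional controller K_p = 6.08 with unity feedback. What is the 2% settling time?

Closed-loop characteristic equation: s² + 7.1s + 40.13 = 0, so ω_n = 6.335 rad/s and ζ = 7.1/(2·6.335) = 0.5604.
2% settling time T_s ≈ 4/(ζω_n) = 4/3.55 = 1.13 s.

T_s ≈ 1.13 s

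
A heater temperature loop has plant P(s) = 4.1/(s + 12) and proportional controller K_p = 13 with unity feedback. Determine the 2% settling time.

T_s ≈ 0.0613 s

Closed-loop transfer function: T(s) = K_p·P(s)/(1 + K_p·P(s)) = 53.3/(s + 12 + 53.3) = 53.3/(s + 65.3).
Time constant τ = 1/65.3 = 0.01531 s, so the 2% settling time is about 4τ = 0.0613 s.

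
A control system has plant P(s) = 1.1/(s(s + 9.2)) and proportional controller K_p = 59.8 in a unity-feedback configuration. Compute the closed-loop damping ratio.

ζ = 0.567

The closed-loop denominator is s(s+9.2) + 59.8·1.1 = s² + 9.2s + 65.78.
Matching s² + 2ζω_n s + ω_n²: ω_n = √65.78 = 8.11 rad/s and 2ζω_n = 9.2, so ζ = 9.2/(2·8.11) = 0.567.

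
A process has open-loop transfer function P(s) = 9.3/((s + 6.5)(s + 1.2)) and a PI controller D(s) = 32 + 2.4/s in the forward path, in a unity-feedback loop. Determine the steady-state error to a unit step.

The open loop D(s)P(s) has a pole at the origin (type 1), so the static position error constant is infinite and e_ss = 1/(1+∞) = 0.

0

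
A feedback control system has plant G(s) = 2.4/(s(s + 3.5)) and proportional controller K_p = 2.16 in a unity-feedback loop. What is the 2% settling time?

T_s ≈ 2.29 s

The closed-loop denominator s² + 3.5s + 5.184 gives ω_n = √5.184 = 2.277 and ζ = 3.5/(2ω_n) = 0.7686.
2% settling time T_s ≈ 4/(ζω_n) = 4/1.75 = 2.29 s.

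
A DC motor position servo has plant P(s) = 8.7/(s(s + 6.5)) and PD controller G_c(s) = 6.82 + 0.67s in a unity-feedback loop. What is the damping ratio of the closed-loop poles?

Forward path: (6.82 + 0.67s)·8.7/(s(s+6.5)). The closed-loop characteristic equation is s² + (6.5 + 8.7·0.67)s + 8.7·6.82 = 0.
That is s² + 12.33s + 59.33 = 0, so ω_n = 7.703 rad/s and ζ = 12.33/(2·7.703) = 0.8003.

ζ = 0.8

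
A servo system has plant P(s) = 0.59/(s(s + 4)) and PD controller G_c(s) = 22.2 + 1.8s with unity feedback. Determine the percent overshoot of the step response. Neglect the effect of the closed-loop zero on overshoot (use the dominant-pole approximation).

Forward path: (22.2 + 1.8s)·0.59/(s(s+4)). The closed-loop characteristic equation is s² + (4 + 0.59·1.8)s + 0.59·22.2 = 0.
That is s² + 5.062s + 13.1 = 0, so ω_n = 3.619 rad/s and ζ = 5.062/(2·3.619) = 0.6993.
%OS = 100·exp(−πζ/√(1−ζ²)) = 4.62%.

4.62%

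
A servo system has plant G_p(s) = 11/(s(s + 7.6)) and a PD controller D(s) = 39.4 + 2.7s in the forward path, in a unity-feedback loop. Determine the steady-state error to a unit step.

The open loop D(s)G_p(s) has a pole at the origin (type 1), so the static position error constant is infinite and e_ss = 1/(1+∞) = 0.

0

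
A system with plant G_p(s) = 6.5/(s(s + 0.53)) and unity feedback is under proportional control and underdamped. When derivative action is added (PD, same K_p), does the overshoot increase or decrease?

With PD the characteristic equation becomes s² + (a + K·K_d)s + K·K_p = 0; the damping term grows, ζ rises, overshoot falls.

decrease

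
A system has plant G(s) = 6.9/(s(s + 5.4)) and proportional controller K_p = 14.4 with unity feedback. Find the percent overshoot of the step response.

Closed-loop characteristic equation: s² + 5.4s + 99.36 = 0, so ω_n = 9.968 rad/s and ζ = 5.4/(2·9.968) = 0.2709.
%OS = 100·exp(−πζ/√(1−ζ²)) = 100·exp(−π·0.2709/√0.9266) = 41.3%.

41.3%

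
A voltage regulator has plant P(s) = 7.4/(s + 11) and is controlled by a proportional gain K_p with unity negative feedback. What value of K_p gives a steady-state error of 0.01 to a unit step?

K_p = 147

The loop is type 0, so e_ss(step) = 1/(1 + K_pos) with K_pos = K_p·P(0).
P(0) = 0.6727. Require 1/(1 + K_p·0.6727) = 0.01, so 1 + 0.6727·K_p = 100.
K_p = (100 − 1)/0.6727 = 147.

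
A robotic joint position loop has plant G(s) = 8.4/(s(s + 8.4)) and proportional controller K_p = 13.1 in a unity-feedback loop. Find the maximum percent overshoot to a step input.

Closed-loop characteristic equation: s² + 8.4s + 110 = 0, so ω_n = 10.49 rad/s and ζ = 8.4/(2·10.49) = 0.4004.
%OS = 100·exp(−πζ/√(1−ζ²)) = 100·exp(−π·0.4004/√0.8397) = 25.3%.

25.3%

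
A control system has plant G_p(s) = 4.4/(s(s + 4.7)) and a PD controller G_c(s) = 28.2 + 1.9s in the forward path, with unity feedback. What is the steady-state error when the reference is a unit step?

0

The open loop G_c(s)G_p(s) has a pole at the origin (type 1), so the static position error constant is infinite and e_ss = 1/(1+∞) = 0.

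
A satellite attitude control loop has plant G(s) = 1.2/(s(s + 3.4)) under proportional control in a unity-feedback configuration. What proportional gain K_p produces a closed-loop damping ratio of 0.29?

Closed-loop characteristic equation: s² + 3.4s + K_p·1.2 = 0.
So ω_n = √(1.2K_p) and 2ζω_n = 3.4, giving ζ = 3.4/(2√(1.2K_p)).
Setting ζ = 0.29: √(1.2K_p) = 3.4/(2·0.29) = 5.862, so K_p = 34.36/1.2 = 28.6.

K_p = 28.6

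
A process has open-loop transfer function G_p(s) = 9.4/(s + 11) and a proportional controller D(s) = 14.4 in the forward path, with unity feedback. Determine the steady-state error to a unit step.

0.0752

The loop is type 0. Static position error constant K_pos = D(0)·G_p(0) = 14.4·0.8545 = 12.31.
Steady-state error to a unit step: e_ss = 1/(1+K_pos) = 1/13.31 = 0.0752.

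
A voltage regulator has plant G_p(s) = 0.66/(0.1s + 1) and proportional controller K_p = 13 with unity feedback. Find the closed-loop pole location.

Closed loop: T(s) = K_p·G_p/(1+K_p·G_p) = 8.58/(0.1s + 1 + 8.58), with pole at s = −(1 + 8.58)/0.1 = −95.8.

s = -95.8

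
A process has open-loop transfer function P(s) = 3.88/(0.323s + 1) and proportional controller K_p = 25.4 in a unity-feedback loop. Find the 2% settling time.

T_s ≈ 0.013 s

Closed loop: T(s) = K_p·P/(1+K_p·P) = 98.55/(0.323s + 1 + 98.55), with pole at s = −(1 + 98.55)/0.323 = −308.2.
τ = 1/308.2 = 0.003245 s, so 2% settling time ≈ 4τ = 0.013 s.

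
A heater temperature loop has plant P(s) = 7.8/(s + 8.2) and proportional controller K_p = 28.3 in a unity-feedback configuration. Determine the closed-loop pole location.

s = -228.9

Closed-loop transfer function: T(s) = K_p·P(s)/(1 + K_p·P(s)) = 220.7/(s + 8.2 + 220.7) = 220.7/(s + 228.9).
The closed-loop pole is at s = −228.9.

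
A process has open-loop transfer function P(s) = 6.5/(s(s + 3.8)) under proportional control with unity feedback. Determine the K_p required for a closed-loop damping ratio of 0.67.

K_p = 1.24

Closed-loop characteristic equation: s² + 3.8s + K_p·6.5 = 0.
So ω_n = √(6.5K_p) and 2ζω_n = 3.8, giving ζ = 3.8/(2√(6.5K_p)).
Setting ζ = 0.67: √(6.5K_p) = 3.8/(2·0.67) = 2.836, so K_p = 8.042/6.5 = 1.24.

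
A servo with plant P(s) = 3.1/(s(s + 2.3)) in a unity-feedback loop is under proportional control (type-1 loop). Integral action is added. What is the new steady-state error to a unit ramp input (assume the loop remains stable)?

0

The integrator raises the loop to type 2, so K_v → ∞ and e_ss to a ramp is zero.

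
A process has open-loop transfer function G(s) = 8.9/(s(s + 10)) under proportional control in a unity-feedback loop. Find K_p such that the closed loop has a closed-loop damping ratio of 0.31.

K_p = 29.2

Closed-loop characteristic equation: s² + 10s + K_p·8.9 = 0.
So ω_n = √(8.9K_p) and 2ζω_n = 10, giving ζ = 10/(2√(8.9K_p)).
Setting ζ = 0.31: √(8.9K_p) = 10/(2·0.31) = 16.13, so K_p = 260.1/8.9 = 29.2.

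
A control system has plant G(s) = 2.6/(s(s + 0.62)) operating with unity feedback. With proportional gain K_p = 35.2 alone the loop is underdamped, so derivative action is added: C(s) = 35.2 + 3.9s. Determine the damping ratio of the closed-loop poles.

Forward path: (35.2 + 3.9s)·2.6/(s(s+0.62)). The closed-loop characteristic equation is s² + (0.62 + 2.6·3.9)s + 2.6·35.2 = 0.
That is s² + 10.76s + 91.52 = 0, so ω_n = 9.567 rad/s and ζ = 10.76/(2·9.567) = 0.5624.

ζ = 0.562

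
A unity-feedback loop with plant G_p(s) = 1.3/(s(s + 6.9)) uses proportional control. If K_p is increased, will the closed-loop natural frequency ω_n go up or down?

increase

ω_n = √(1.3·K_p), which grows with K_p.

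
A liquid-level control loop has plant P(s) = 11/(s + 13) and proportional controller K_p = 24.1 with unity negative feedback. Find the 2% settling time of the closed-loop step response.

T_s ≈ 0.0144 s

Closed-loop transfer function: T(s) = K_p·P(s)/(1 + K_p·P(s)) = 265.1/(s + 13 + 265.1) = 265.1/(s + 278.1).
Time constant τ = 1/278.1 = 0.003596 s, so the 2% settling time is about 4τ = 0.0144 s.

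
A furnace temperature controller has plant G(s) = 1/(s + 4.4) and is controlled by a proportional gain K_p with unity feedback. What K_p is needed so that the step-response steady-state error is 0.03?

Steady-state error for a unit step on this type-0 loop is 1/(1 + K_p·G(0)).
G(0) = 0.2273. Require 1/(1 + K_p·0.2273) = 0.03, so 1 + 0.2273·K_p = 33.33.
K_p = (33.33 − 1)/0.2273 = 142.

K_p = 142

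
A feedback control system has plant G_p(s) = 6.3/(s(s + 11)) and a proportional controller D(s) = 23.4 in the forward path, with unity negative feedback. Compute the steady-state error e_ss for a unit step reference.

The open loop D(s)G_p(s) has a pole at the origin (type 1), so the static position error constant is infinite and e_ss = 1/(1+∞) = 0.

0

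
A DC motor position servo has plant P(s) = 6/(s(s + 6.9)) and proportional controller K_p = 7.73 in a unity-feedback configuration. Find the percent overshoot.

15.8%

From 1 + K_pP(s) = 0: s² + 6.9s + 46.38 = 0 ⇒ ω_n = 6.81, ζ = 0.5066.
%OS = 100·exp(−πζ/√(1−ζ²)) = 100·exp(−π·0.5066/√0.7434) = 15.8%.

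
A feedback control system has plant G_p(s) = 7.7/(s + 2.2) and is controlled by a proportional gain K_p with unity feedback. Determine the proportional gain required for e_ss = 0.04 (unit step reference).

K_p = 6.86

The loop is type 0, so e_ss(step) = 1/(1 + K_pos) with K_pos = K_p·G_p(0).
G_p(0) = 3.5. Require 1/(1 + K_p·3.5) = 0.04, so 1 + 3.5·K_p = 25.
K_p = (25 − 1)/3.5 = 6.86.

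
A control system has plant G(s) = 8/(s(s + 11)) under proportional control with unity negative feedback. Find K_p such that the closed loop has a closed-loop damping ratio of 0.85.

K_p = 5.23

Closed-loop characteristic equation: s² + 11s + K_p·8 = 0.
So ω_n = √(8K_p) and 2ζω_n = 11, giving ζ = 11/(2√(8K_p)).
Setting ζ = 0.85: √(8K_p) = 11/(2·0.85) = 6.471, so K_p = 41.87/8 = 5.23.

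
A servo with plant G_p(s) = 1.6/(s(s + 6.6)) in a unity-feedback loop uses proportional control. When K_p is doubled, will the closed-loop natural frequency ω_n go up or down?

increase

ω_n = √(1.6·K_p), which grows with K_p.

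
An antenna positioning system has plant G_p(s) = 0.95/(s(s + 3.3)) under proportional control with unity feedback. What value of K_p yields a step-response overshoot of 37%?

From %OS = 100·exp(−πζ/√(1−ζ²)) = 37%, ζ = −ln(0.37)/√(π²+ln²(0.37)) = 0.3017.
Characteristic equation s² + 3.3s + 0.95K_p = 0 gives ζ = 3.3/(2√(0.95K_p)).
Setting ζ = 0.3017: √(0.95K_p) = 3.3/(2·0.3017) = 5.468, so K_p = 29.9/0.95 = 31.5.

K_p = 31.5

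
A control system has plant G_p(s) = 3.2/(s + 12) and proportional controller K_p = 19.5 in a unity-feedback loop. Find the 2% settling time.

T_s ≈ 0.0538 s

Closed-loop transfer function: T(s) = K_p·G_p(s)/(1 + K_p·G_p(s)) = 62.4/(s + 12 + 62.4) = 62.4/(s + 74.4).
Time constant τ = 1/74.4 = 0.01344 s, so the 2% settling time is about 4τ = 0.0538 s.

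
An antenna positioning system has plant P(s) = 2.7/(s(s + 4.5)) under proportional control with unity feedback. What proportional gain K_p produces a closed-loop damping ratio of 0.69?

K_p = 3.94

Closed-loop characteristic equation: s² + 4.5s + K_p·2.7 = 0.
So ω_n = √(2.7K_p) and 2ζω_n = 4.5, giving ζ = 4.5/(2√(2.7K_p)).
Setting ζ = 0.69: √(2.7K_p) = 4.5/(2·0.69) = 3.261, so K_p = 10.63/2.7 = 3.94.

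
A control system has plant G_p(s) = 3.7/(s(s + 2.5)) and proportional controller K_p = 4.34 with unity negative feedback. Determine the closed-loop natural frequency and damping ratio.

ω_n = 4.01 rad/s, ζ = 0.312

The closed-loop denominator is s(s+2.5) + 4.34·3.7 = s² + 2.5s + 16.06.
So ω_n² = 16.06 ⇒ ω_n = 4.007 rad/s, and ζ = 2.5/(2ω_n) = 0.312.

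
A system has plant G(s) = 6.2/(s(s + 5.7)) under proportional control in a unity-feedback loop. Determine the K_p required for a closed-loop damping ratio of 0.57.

Closed-loop characteristic equation: s² + 5.7s + K_p·6.2 = 0.
So ω_n = √(6.2K_p) and 2ζω_n = 5.7, giving ζ = 5.7/(2√(6.2K_p)).
Setting ζ = 0.57: √(6.2K_p) = 5.7/(2·0.57) = 5, so K_p = 25/6.2 = 4.03.

K_p = 4.03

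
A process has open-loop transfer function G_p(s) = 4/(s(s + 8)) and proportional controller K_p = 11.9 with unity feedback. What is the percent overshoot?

10.7%

The closed-loop denominator s² + 8s + 47.6 gives ω_n = √47.6 = 6.899 and ζ = 8/(2ω_n) = 0.5798.
%OS = 100·exp(−πζ/√(1−ζ²)) = 100·exp(−π·0.5798/√0.6639) = 10.7%.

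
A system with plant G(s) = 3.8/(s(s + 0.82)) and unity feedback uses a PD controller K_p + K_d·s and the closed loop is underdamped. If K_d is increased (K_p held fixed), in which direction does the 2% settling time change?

Characteristic equation s² + (0.82 + 3.8K_d)s + 3.8K_p = 0: raising K_d increases ζω_n = (0.82+3.8K_d)/2 while the loop stays underdamped, so T_s ≈ 4/(ζω_n) decreases.

decrease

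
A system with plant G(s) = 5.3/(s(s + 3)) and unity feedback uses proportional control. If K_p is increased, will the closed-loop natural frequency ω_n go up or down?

increase

ω_n = √(5.3·K_p), which grows with K_p.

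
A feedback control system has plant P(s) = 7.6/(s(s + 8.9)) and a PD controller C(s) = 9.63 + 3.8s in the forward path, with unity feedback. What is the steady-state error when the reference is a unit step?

0

The open loop C(s)P(s) has a pole at the origin (type 1), so the static position error constant is infinite and e_ss = 1/(1+∞) = 0.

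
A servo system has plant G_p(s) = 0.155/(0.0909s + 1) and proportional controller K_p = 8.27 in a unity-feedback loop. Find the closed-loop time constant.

τ = 0.0398 s

Closed loop: T(s) = K_p·G_p/(1+K_p·G_p) = 1.282/(0.0909s + 1 + 1.282), with pole at s = −(1 + 1.282)/0.0909 = −25.1.
Closed-loop time constant τ = 1/25.1 = 0.0398 s.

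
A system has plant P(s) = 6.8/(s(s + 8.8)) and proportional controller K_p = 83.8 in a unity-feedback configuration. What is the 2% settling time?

The closed-loop denominator s² + 8.8s + 569.8 gives ω_n = √569.8 = 23.87 and ζ = 8.8/(2ω_n) = 0.1843.
2% settling time T_s ≈ 4/(ζω_n) = 4/4.4 = 0.909 s.

T_s ≈ 0.909 s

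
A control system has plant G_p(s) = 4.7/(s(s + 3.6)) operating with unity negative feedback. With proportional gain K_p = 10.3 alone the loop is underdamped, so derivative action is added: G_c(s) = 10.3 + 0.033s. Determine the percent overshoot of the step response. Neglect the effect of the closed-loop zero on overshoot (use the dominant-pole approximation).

41.5%

Forward path: (10.3 + 0.033s)·4.7/(s(s+3.6)). The closed-loop characteristic equation is s² + (3.6 + 4.7·0.033)s + 4.7·10.3 = 0.
That is s² + 3.755s + 48.41 = 0, so ω_n = 6.958 rad/s and ζ = 3.755/(2·6.958) = 0.2699.
%OS = 100·exp(−πζ/√(1−ζ²)) = 41.5%.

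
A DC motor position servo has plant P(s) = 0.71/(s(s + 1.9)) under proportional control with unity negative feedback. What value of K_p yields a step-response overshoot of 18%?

From %OS = 100·exp(−πζ/√(1−ζ²)) = 18%, ζ = −ln(0.18)/√(π²+ln²(0.18)) = 0.4791.
Characteristic equation s² + 1.9s + 0.71K_p = 0 gives ζ = 1.9/(2√(0.71K_p)).
Setting ζ = 0.4791: √(0.71K_p) = 1.9/(2·0.4791) = 1.983, so K_p = 3.932/0.71 = 5.54.

K_p = 5.54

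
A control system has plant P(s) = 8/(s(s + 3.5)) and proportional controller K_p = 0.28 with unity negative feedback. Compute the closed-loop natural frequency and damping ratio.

The closed-loop denominator is s(s+3.5) + 0.28·8 = s² + 3.5s + 2.24.
So ω_n² = 2.24 ⇒ ω_n = 1.497 rad/s, and ζ = 3.5/(2ω_n) = 1.17.

ω_n = 1.5 rad/s, ζ = 1.17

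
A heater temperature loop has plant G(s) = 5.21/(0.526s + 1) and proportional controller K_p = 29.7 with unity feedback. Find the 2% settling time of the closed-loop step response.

Closed loop: T(s) = K_p·G/(1+K_p·G) = 154.7/(0.526s + 1 + 154.7), with pole at s = −(1 + 154.7)/0.526 = −296.1.
τ = 1/296.1 = 0.003377 s, so 2% settling time ≈ 4τ = 0.0135 s.

T_s ≈ 0.0135 s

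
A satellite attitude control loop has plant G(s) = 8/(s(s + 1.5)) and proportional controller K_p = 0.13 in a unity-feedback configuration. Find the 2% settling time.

The closed-loop denominator s² + 1.5s + 1.04 gives ω_n = √1.04 = 1.02 and ζ = 1.5/(2ω_n) = 0.7354.
2% settling time T_s ≈ 4/(ζω_n) = 4/0.75 = 5.33 s.

T_s ≈ 5.33 s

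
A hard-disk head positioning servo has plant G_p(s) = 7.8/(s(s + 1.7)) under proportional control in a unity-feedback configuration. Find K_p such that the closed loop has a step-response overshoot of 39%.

From %OS = 100·exp(−πζ/√(1−ζ²)) = 39%, ζ = −ln(0.39)/√(π²+ln²(0.39)) = 0.2871.
Characteristic equation s² + 1.7s + 7.8K_p = 0 gives ζ = 1.7/(2√(7.8K_p)).
Setting ζ = 0.2871: √(7.8K_p) = 1.7/(2·0.2871) = 2.961, so K_p = 8.765/7.8 = 1.12.

K_p = 1.12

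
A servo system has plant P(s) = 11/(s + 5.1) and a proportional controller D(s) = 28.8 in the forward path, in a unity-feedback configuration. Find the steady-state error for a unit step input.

The loop is type 0. Static position error constant K_pos = D(0)·P(0) = 28.8·2.157 = 62.12.
Steady-state error to a unit step: e_ss = 1/(1+K_pos) = 1/63.12 = 0.0158.

0.0158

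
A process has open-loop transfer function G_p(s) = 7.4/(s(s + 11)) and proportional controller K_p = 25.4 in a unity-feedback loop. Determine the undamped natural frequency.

ω_n = 13.7 rad/s

1 + K_p·G_p(s) = 0 gives s² + 11s + 188 = 0.
Matching s² + 2ζω_n s + ω_n²: ω_n = √188 = 13.71 rad/s and 2ζω_n = 11, so ζ = 11/(2·13.71) = 0.401.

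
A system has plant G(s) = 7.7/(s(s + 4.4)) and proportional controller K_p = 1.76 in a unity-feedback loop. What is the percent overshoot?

9.62%

The closed-loop denominator s² + 4.4s + 13.55 gives ω_n = √13.55 = 3.681 and ζ = 4.4/(2ω_n) = 0.5976.
%OS = 100·exp(−πζ/√(1−ζ²)) = 100·exp(−π·0.5976/√0.6429) = 9.62%.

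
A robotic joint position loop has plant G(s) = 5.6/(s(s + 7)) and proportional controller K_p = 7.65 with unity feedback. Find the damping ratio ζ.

With unity feedback the closed-loop characteristic equation is s² + 7s + 7.65·5.6 = s² + 7s + 42.84 = 0.
So ω_n² = 42.84 ⇒ ω_n = 6.545 rad/s, and ζ = 7/(2ω_n) = 0.535.

ζ = 0.535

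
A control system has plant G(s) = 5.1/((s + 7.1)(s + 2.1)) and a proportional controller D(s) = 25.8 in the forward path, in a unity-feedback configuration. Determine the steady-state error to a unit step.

The loop is type 0. Static position error constant K_pos = D(0)·G(0) = 25.8·0.3421 = 8.825.
Steady-state error to a unit step: e_ss = 1/(1+K_pos) = 1/9.825 = 0.102.

0.102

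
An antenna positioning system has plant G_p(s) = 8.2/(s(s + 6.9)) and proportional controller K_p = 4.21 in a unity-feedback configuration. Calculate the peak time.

T_p = 0.661 s

The closed-loop denominator s² + 6.9s + 34.52 gives ω_n = √34.52 = 5.876 and ζ = 6.9/(2ω_n) = 0.5872.
Damped frequency ω_d = ω_n√(1−ζ²) = 4.756 rad/s, so peak time T_p = π/ω_d = 0.661 s.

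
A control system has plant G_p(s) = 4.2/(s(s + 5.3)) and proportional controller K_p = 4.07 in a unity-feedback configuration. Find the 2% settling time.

T_s ≈ 1.51 s

From 1 + K_pG_p(s) = 0: s² + 5.3s + 17.09 = 0 ⇒ ω_n = 4.134, ζ = 0.6409.
2% settling time T_s ≈ 4/(ζω_n) = 4/2.65 = 1.51 s.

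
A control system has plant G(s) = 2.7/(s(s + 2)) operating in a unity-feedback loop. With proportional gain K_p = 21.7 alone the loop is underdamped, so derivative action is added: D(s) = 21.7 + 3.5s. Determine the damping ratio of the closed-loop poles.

ζ = 0.748

Forward path: (21.7 + 3.5s)·2.7/(s(s+2)). The closed-loop characteristic equation is s² + (2 + 2.7·3.5)s + 2.7·21.7 = 0.
That is s² + 11.45s + 58.59 = 0, so ω_n = 7.654 rad/s and ζ = 11.45/(2·7.654) = 0.7479.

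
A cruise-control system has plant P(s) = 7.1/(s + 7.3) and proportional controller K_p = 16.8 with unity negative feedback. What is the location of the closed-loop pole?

Closed-loop transfer function: T(s) = K_p·P(s)/(1 + K_p·P(s)) = 119.3/(s + 7.3 + 119.3) = 119.3/(s + 126.6).
The closed-loop pole is at s = −126.6.

s = -126.6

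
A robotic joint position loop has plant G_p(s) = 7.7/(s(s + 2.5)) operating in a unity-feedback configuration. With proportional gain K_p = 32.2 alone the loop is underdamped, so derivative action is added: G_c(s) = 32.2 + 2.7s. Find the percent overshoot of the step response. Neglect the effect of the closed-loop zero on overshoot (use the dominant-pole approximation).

Forward path: (32.2 + 2.7s)·7.7/(s(s+2.5)). The closed-loop characteristic equation is s² + (2.5 + 7.7·2.7)s + 7.7·32.2 = 0.
That is s² + 23.29s + 247.9 = 0, so ω_n = 15.75 rad/s and ζ = 23.29/(2·15.75) = 0.7395.
%OS = 100·exp(−πζ/√(1−ζ²)) = 3.17%.

3.17%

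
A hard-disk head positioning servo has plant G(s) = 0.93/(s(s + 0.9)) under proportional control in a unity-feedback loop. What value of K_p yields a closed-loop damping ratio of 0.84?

K_p = 0.309

Closed-loop characteristic equation: s² + 0.9s + K_p·0.93 = 0.
So ω_n = √(0.93K_p) and 2ζω_n = 0.9, giving ζ = 0.9/(2√(0.93K_p)).
Setting ζ = 0.84: √(0.93K_p) = 0.9/(2·0.84) = 0.5357, so K_p = 0.287/0.93 = 0.309.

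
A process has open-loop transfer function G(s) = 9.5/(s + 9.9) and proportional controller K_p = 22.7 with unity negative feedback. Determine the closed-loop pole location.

s = -225.6

Closed-loop transfer function: T(s) = K_p·G(s)/(1 + K_p·G(s)) = 215.7/(s + 9.9 + 215.7) = 215.7/(s + 225.6).
The closed-loop pole is at s = −225.6.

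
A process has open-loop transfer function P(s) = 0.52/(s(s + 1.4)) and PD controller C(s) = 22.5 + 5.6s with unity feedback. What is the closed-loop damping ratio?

ζ = 0.63

Forward path: (22.5 + 5.6s)·0.52/(s(s+1.4)). The closed-loop characteristic equation is s² + (1.4 + 0.52·5.6)s + 0.52·22.5 = 0.
That is s² + 4.312s + 11.7 = 0, so ω_n = 3.421 rad/s and ζ = 4.312/(2·3.421) = 0.6303.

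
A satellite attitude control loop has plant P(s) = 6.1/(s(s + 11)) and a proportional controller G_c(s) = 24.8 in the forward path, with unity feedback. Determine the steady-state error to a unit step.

0

The open loop G_c(s)P(s) has a pole at the origin (type 1), so the static position error constant is infinite and e_ss = 1/(1+∞) = 0.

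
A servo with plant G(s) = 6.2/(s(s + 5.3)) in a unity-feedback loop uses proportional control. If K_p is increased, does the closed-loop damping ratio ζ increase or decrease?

ζ = 5.3/(2√(6.2K_p)); increasing K_p raises the denominator, so ζ falls.

decrease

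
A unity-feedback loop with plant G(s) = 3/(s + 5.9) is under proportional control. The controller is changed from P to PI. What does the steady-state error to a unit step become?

Adding integral action puts a pole at s = 0 in the forward path, raising the system type to 1; a type-1 loop has zero steady-state error to a step.

0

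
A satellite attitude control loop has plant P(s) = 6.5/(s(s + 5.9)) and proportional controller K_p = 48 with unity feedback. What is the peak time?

T_p = 0.18 s

From 1 + K_pP(s) = 0: s² + 5.9s + 312 = 0 ⇒ ω_n = 17.66, ζ = 0.167.
Damped frequency ω_d = ω_n√(1−ζ²) = 17.42 rad/s, so peak time T_p = π/ω_d = 0.18 s.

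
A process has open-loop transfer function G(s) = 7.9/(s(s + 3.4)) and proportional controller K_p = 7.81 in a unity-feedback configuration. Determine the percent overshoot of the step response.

Closed-loop characteristic equation: s² + 3.4s + 61.7 = 0, so ω_n = 7.855 rad/s and ζ = 3.4/(2·7.855) = 0.2164.
%OS = 100·exp(−πζ/√(1−ζ²)) = 100·exp(−π·0.2164/√0.9532) = 49.8%.

49.8%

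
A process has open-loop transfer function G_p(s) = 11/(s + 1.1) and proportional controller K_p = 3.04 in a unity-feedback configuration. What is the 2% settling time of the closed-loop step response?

T_s ≈ 0.116 s

Closed-loop transfer function: T(s) = K_p·G_p(s)/(1 + K_p·G_p(s)) = 33.44/(s + 1.1 + 33.44) = 33.44/(s + 34.54).
Time constant τ = 1/34.54 = 0.02895 s, so the 2% settling time is about 4τ = 0.116 s.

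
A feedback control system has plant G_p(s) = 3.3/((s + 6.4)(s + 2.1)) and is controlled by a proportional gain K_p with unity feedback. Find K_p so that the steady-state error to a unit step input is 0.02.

K_p = 200

For a type-0 loop with proportional control, e_ss = 1/(1 + K_p·G_p(0)).
G_p(0) = 0.2455. Require 1/(1 + K_p·0.2455) = 0.02, so 1 + 0.2455·K_p = 50.
K_p = (50 − 1)/0.2455 = 200.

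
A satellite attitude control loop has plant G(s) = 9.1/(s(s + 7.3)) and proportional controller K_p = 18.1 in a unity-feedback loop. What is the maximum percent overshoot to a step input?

39.4%

Closed-loop characteristic equation: s² + 7.3s + 164.7 = 0, so ω_n = 12.83 rad/s and ζ = 7.3/(2·12.83) = 0.2844.
%OS = 100·exp(−πζ/√(1−ζ²)) = 100·exp(−π·0.2844/√0.9191) = 39.4%.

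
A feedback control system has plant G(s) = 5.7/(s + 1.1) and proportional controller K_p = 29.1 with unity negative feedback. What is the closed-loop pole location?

Closed-loop transfer function: T(s) = K_p·G(s)/(1 + K_p·G(s)) = 165.9/(s + 1.1 + 165.9) = 165.9/(s + 167).
The closed-loop pole is at s = −167.

s = -167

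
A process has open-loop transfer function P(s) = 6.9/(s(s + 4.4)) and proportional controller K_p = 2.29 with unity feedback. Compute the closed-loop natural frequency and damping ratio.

With unity feedback the closed-loop characteristic equation is s² + 4.4s + 2.29·6.9 = s² + 4.4s + 15.8 = 0.
So ω_n² = 15.8 ⇒ ω_n = 3.975 rad/s, and ζ = 4.4/(2ω_n) = 0.553.

ω_n = 3.98 rad/s, ζ = 0.553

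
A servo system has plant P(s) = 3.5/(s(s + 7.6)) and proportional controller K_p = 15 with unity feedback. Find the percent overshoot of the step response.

14.4%

The closed-loop denominator s² + 7.6s + 52.5 gives ω_n = √52.5 = 7.246 and ζ = 7.6/(2ω_n) = 0.5244.
%OS = 100·exp(−πζ/√(1−ζ²)) = 100·exp(−π·0.5244/√0.725) = 14.4%.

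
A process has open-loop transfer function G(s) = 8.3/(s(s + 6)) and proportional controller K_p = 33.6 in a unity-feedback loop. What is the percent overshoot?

56.3%

The closed-loop denominator s² + 6s + 278.9 gives ω_n = √278.9 = 16.7 and ζ = 6/(2ω_n) = 0.1796.
%OS = 100·exp(−πζ/√(1−ζ²)) = 100·exp(−π·0.1796/√0.9677) = 56.3%.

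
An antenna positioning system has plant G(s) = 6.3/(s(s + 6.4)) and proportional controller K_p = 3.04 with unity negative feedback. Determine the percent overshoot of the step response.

3.45%

From 1 + K_pG(s) = 0: s² + 6.4s + 19.15 = 0 ⇒ ω_n = 4.376, ζ = 0.7312.
%OS = 100·exp(−πζ/√(1−ζ²)) = 100·exp(−π·0.7312/√0.4653) = 3.45%.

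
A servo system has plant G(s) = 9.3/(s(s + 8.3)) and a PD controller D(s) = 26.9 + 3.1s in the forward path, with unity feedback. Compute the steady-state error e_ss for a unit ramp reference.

The loop has one pole at the origin (type 1). Velocity error constant K_v = lim_{s→0} s·D(s)G(s) = 26.9·9.3/8.3 = 30.14.
Steady-state error to a unit ramp: e_ss = 1/K_v = 0.0332.

0.0332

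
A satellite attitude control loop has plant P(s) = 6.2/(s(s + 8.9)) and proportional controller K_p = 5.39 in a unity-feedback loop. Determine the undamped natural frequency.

1 + K_p·P(s) = 0 gives s² + 8.9s + 33.42 = 0.
So ω_n² = 33.42 ⇒ ω_n = 5.781 rad/s, and ζ = 8.9/(2ω_n) = 0.77.

ω_n = 5.78 rad/s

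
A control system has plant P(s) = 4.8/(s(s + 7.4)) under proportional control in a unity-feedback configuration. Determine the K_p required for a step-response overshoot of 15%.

From %OS = 100·exp(−πζ/√(1−ζ²)) = 15%, ζ = −ln(0.15)/√(π²+ln²(0.15)) = 0.5169.
Characteristic equation s² + 7.4s + 4.8K_p = 0 gives ζ = 7.4/(2√(4.8K_p)).
Setting ζ = 0.5169: √(4.8K_p) = 7.4/(2·0.5169) = 7.158, so K_p = 51.23/4.8 = 10.7.

K_p = 10.7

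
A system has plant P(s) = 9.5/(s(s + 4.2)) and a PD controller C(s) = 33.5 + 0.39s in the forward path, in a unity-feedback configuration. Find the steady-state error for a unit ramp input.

0.0132

The loop has one pole at the origin (type 1). Velocity error constant K_v = lim_{s→0} s·C(s)P(s) = 33.5·9.5/4.2 = 75.77.
Steady-state error to a unit ramp: e_ss = 1/K_v = 0.0132.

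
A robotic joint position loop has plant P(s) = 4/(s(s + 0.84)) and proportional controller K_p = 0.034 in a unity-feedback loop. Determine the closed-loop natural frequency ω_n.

The closed-loop denominator is s(s+0.84) + 0.034·4 = s² + 0.84s + 0.136.
Matching s² + 2ζω_n s + ω_n²: ω_n = √0.136 = 0.3688 rad/s and 2ζω_n = 0.84, so ζ = 0.84/(2·0.3688) = 1.14.

ω_n = 0.369 rad/s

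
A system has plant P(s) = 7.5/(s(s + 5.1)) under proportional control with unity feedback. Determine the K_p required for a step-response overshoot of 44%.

From %OS = 100·exp(−πζ/√(1−ζ²)) = 44%, ζ = −ln(0.44)/√(π²+ln²(0.44)) = 0.2528.
Characteristic equation s² + 5.1s + 7.5K_p = 0 gives ζ = 5.1/(2√(7.5K_p)).
Setting ζ = 0.2528: √(7.5K_p) = 5.1/(2·0.2528) = 10.09, so K_p = 101.7/7.5 = 13.6.

K_p = 13.6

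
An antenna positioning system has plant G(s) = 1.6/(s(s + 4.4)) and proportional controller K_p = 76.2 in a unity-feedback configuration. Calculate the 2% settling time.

T_s ≈ 1.82 s

The closed-loop denominator s² + 4.4s + 121.9 gives ω_n = √121.9 = 11.04 and ζ = 4.4/(2ω_n) = 0.1992.
2% settling time T_s ≈ 4/(ζω_n) = 4/2.2 = 1.82 s.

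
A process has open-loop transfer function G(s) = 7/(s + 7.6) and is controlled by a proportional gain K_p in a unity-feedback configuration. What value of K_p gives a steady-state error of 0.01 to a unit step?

Steady-state error for a unit step on this type-0 loop is 1/(1 + K_p·G(0)).
G(0) = 0.9211. Require 1/(1 + K_p·0.9211) = 0.01, so 1 + 0.9211·K_p = 100.
K_p = (100 − 1)/0.9211 = 107.

K_p = 107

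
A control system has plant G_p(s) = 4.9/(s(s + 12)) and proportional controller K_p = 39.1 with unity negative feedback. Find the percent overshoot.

The closed-loop denominator s² + 12s + 191.6 gives ω_n = √191.6 = 13.84 and ζ = 12/(2ω_n) = 0.4335.
%OS = 100·exp(−πζ/√(1−ζ²)) = 100·exp(−π·0.4335/√0.8121) = 22.1%.

22.1%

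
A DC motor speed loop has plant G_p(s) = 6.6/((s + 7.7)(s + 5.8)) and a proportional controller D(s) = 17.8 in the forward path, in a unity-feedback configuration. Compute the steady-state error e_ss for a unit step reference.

0.275

The loop is type 0. Static position error constant K_pos = D(0)·G_p(0) = 17.8·0.1478 = 2.631.
Steady-state error to a unit step: e_ss = 1/(1+K_pos) = 1/3.631 = 0.275.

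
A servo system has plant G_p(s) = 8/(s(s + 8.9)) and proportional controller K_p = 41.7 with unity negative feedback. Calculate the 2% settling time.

T_s ≈ 0.899 s

Closed-loop characteristic equation: s² + 8.9s + 333.6 = 0, so ω_n = 18.26 rad/s and ζ = 8.9/(2·18.26) = 0.2436.
2% settling time T_s ≈ 4/(ζω_n) = 4/4.45 = 0.899 s.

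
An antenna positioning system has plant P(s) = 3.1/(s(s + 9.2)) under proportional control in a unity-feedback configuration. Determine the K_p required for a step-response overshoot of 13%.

From %OS = 100·exp(−πζ/√(1−ζ²)) = 13%, ζ = −ln(0.13)/√(π²+ln²(0.13)) = 0.5446.
Characteristic equation s² + 9.2s + 3.1K_p = 0 gives ζ = 9.2/(2√(3.1K_p)).
Setting ζ = 0.5446: √(3.1K_p) = 9.2/(2·0.5446) = 8.446, so K_p = 71.33/3.1 = 23.

K_p = 23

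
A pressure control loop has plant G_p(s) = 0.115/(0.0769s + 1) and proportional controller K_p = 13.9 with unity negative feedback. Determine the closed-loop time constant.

Closed loop: T(s) = K_p·G_p/(1+K_p·G_p) = 1.599/(0.0769s + 1 + 1.599), with pole at s = −(1 + 1.599)/0.0769 = −33.79.
Closed-loop time constant τ = 1/33.79 = 0.0296 s.

τ = 0.0296 s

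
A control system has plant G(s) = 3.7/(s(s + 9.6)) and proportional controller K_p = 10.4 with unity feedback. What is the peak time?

From 1 + K_pG(s) = 0: s² + 9.6s + 38.48 = 0 ⇒ ω_n = 6.203, ζ = 0.7738.
Damped frequency ω_d = ω_n√(1−ζ²) = 3.929 rad/s, so peak time T_p = π/ω_d = 0.8 s.

T_p = 0.8 s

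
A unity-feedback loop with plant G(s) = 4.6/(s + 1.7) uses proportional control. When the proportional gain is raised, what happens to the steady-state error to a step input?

The position error constant K_pos = K_p·G(0) grows with K_p, and e_ss = 1/(1+K_pos) falls.

decrease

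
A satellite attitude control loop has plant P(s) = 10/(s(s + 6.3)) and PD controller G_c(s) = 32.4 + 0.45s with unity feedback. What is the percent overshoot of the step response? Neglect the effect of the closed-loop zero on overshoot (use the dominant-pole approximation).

Forward path: (32.4 + 0.45s)·10/(s(s+6.3)). The closed-loop characteristic equation is s² + (6.3 + 10·0.45)s + 10·32.4 = 0.
That is s² + 10.8s + 324 = 0, so ω_n = 18 rad/s and ζ = 10.8/(2·18) = 0.3.
%OS = 100·exp(−πζ/√(1−ζ²)) = 37.2%.

37.2%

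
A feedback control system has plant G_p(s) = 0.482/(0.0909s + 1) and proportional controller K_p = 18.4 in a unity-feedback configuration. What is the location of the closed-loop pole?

Closed loop: T(s) = K_p·G_p/(1+K_p·G_p) = 8.869/(0.0909s + 1 + 8.869), with pole at s = −(1 + 8.869)/0.0909 = −108.6.

s = -108.6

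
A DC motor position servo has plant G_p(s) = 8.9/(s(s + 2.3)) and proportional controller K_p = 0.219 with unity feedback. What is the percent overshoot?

Closed-loop characteristic equation: s² + 2.3s + 1.949 = 0, so ω_n = 1.396 rad/s and ζ = 2.3/(2·1.396) = 0.8237.
%OS = 100·exp(−πζ/√(1−ζ²)) = 100·exp(−π·0.8237/√0.3215) = 1.04%.

1.04%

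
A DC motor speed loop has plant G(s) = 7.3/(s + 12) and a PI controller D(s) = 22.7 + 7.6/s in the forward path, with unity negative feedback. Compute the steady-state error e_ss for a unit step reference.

0

The open loop D(s)G(s) has a pole at the origin (type 1), so the static position error constant is infinite and e_ss = 1/(1+∞) = 0.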